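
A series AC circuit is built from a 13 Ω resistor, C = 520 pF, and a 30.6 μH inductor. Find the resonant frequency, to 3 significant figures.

ω₀ = 1/√(LC) = 1/√(3.06e-05 × 5.2e-10) = 7.928e+06 rad/s
f₀ = ω₀/(2π) = 1.26 MHz

1.26 MHz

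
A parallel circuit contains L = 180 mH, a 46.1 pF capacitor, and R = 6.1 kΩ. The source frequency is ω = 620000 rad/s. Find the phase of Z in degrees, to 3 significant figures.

X_L = ωL = 112000 Ω
X_C = 1/(ωC) = 35000 Ω
Parallel: admittances add. Y = 1/R + 1/(jωL) + jωC
Y = (0.000164 + j1.96e-05) S
|Y| = 0.000165 S → |Z| = 1/|Y| = 6060 Ω, ∠Z = −∠Y = -6.83°

-6.83°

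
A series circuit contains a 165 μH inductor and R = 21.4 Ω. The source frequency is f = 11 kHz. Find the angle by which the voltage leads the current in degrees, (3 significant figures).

ω = 2πf = 69120 rad/s
X_L = ωL = 11.4 Ω
Z = 21.4 + j11.4 Ω
|Z| = √(21.4² + 11.4²) = 24.2 Ω
∠Z = arctan(11.4/21.4) = 28.1°

28.1°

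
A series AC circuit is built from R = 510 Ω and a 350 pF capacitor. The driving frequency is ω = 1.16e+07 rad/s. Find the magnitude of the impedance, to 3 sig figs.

X_C = 1/(ωC) = 246 Ω
Z = 510 − j246 Ω
|Z| = √(510² + 246²) = 566 Ω

566 Ω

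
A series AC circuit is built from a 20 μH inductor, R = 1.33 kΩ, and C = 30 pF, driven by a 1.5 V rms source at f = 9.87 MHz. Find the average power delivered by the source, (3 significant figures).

ω = 2πf = 6.202e+07 rad/s
X_L = ωL = 1240 Ω
X_C = 1/(ωC) = 538 Ω
Net reactance X = X_L − X_C = 703 Ω
Z = 1330 + j703 Ω
|Z| = √(1330² + 703²) = 1500 Ω
∠Z = arctan(703/1330) = 27.9°
I = V/|Z| = 997 μA
P = VI cos φ = 1.5 × 0.000997 × cos(27.9°) = 1.32 mW

1.32 mW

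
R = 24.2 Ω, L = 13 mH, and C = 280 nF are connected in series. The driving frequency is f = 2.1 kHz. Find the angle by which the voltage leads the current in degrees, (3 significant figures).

ω = 2πf = 13190 rad/s
X_L = ωL = 172 Ω
X_C = 1/(ωC) = 271 Ω
Net reactance X = X_L − X_C = -99.1 Ω
Z = 24.2 − j99.1 Ω
|Z| = √(24.2² + 99.1²) = 102 Ω
∠Z = arctan(-99.1/24.2) = -76.3°

-76.3°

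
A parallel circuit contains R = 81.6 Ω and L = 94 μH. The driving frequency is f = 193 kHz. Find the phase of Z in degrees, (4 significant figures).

35.60°

ω = 2πf = 1.213e+06 rad/s
X_L = ωL = 114.0 Ω
Parallel: admittances add. Y = 1/R + 1/(jωL)
Y = (0.01225 − j0.008773) S
|Y| = 0.01507 S → |Z| = 1/|Y| = 66.35 Ω, ∠Z = −∠Y = 35.60°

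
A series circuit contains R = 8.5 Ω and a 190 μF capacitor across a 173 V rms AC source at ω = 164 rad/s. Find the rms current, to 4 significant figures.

5.211 A

X_C = 1/(ωC) = 32.09 Ω
Z = 8.500 − j32.09 Ω
|Z| = √(8.500² + 32.09²) = 33.20 Ω
I = V/|Z| = 173/33.20 = 5.211 A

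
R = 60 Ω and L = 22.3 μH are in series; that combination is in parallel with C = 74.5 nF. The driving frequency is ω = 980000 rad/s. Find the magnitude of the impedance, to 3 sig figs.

X_L = ωL = 21.9 Ω
X_C = 1/(ωC) = 13.7 Ω
Branch 1 (R+jX_L): Z₁ = 60.0 + j21.9 Ω, |Z₁| = 63.9 Ω
Branch 2 (−jX_C): Z₂ = −j13.7 Ω
Parallel: Z = Z₁Z₂/(Z₁+Z₂), |Z| = 14.4 Ω, ∠Z = -77.7°

14.4 Ω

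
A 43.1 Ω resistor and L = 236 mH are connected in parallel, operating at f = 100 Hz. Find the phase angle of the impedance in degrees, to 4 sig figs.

ω = 2πf = 628.3 rad/s
X_L = ωL = 148.3 Ω
Parallel: admittances add. Y = 1/R + 1/(jωL)
Y = (0.02320 − j0.006744) S
|Y| = 0.02416 S → |Z| = 1/|Y| = 41.39 Ω, ∠Z = −∠Y = 16.21°

16.21°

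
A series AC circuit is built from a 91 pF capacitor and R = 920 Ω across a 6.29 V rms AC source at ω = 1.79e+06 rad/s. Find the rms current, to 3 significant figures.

1.01 mA

X_C = 1/(ωC) = 6140 Ω
Z = 920 − j6140 Ω
|Z| = √(920² + 6140²) = 6210 Ω
I = V/|Z| = 6.29/6210 = 1.01 mA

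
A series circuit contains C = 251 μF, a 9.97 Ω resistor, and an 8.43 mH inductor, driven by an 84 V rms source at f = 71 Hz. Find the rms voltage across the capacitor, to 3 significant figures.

ω = 2πf = 446.1 rad/s
X_L = ωL = 3.76 Ω
X_C = 1/(ωC) = 8.93 Ω
Net reactance X = X_L − X_C = -5.17 Ω
Z = 9.97 − j5.17 Ω
|Z| = √(9.97² + 5.17²) = 11.2 Ω
I = V/|Z| = 7.48 A
V_C = I·|Z_C| = 7.48 × 8.93 = 66.8 V

66.8 V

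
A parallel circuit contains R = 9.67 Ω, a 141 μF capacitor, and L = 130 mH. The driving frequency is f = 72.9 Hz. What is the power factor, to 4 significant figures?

ω = 2πf = 458.0 rad/s
X_L = ωL = 59.55 Ω
X_C = 1/(ωC) = 15.48 Ω
Parallel: admittances add. Y = 1/R + 1/(jωL) + jωC
Y = (0.1034 + j0.04779) S
|Y| = 0.1139 S → |Z| = 1/|Y| = 8.778 Ω, ∠Z = −∠Y = -24.80°
cos φ = cos(-24.80°) = 0.9078

0.9078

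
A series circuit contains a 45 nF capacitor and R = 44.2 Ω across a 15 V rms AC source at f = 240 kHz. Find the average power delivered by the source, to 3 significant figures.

ω = 2πf = 1.508e+06 rad/s
X_C = 1/(ωC) = 14.7 Ω
Z = 44.2 − j14.7 Ω
|Z| = √(44.2² + 14.7²) = 46.6 Ω
∠Z = arctan(-14.7/44.2) = -18.4°
I = V/|Z| = 322 mA
P = VI cos φ = 15 × 0.322 × cos(-18.4°) = 4.58 W

4.58 W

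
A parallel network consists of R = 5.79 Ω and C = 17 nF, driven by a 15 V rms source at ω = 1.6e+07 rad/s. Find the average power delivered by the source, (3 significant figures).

38.9 W

X_C = 1/(ωC) = 3.68 Ω
Parallel: admittances add. Y = 1/R + jωC
Y = (0.173 + j0.272) S
|Y| = 0.322 S → |Z| = 1/|Y| = 3.10 Ω, ∠Z = −∠Y = -57.6°
I = V/|Z| = 4.83 A
P = VI cos φ = 15 × 4.83 × cos(-57.6°) = 38.9 W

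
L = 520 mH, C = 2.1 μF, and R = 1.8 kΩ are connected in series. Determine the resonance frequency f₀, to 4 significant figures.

ω₀ = 1/√(LC) = 1/√(0.52 × 2.1e-06) = 956.9 rad/s
f₀ = ω₀/(2π) = 152.3 Hz

152.3 Hz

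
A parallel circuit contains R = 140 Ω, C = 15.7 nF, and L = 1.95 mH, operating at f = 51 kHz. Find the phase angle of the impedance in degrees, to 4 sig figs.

-25.65°

ω = 2πf = 320400 rad/s
X_L = ωL = 624.9 Ω
X_C = 1/(ωC) = 198.8 Ω
Parallel: admittances add. Y = 1/R + 1/(jωL) + jωC
Y = (0.007143 + j0.003431) S
|Y| = 0.007924 S → |Z| = 1/|Y| = 126.2 Ω, ∠Z = −∠Y = -25.65°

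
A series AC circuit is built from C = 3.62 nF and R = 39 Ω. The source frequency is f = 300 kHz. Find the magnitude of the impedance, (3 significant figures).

152 Ω

ω = 2πf = 1.885e+06 rad/s
X_C = 1/(ωC) = 147 Ω
Z = 39.0 − j147 Ω
|Z| = √(39.0² + 147²) = 152 Ω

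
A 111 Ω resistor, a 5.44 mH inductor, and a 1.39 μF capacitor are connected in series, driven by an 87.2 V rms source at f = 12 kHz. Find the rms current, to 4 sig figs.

209.8 mA

ω = 2πf = 75400 rad/s
X_L = ωL = 410.2 Ω
X_C = 1/(ωC) = 9.542 Ω
Net reactance X = X_L − X_C = 400.6 Ω
Z = 111.0 + j400.6 Ω
|Z| = √(111.0² + 400.6²) = 415.7 Ω
I = V/|Z| = 87.2/415.7 = 209.8 mA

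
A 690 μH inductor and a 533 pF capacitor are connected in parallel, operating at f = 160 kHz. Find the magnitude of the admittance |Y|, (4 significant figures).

905.8 μS

ω = 2πf = 1.005e+06 rad/s
X_L = ωL = 693.7 Ω
X_C = 1/(ωC) = 1866 Ω
Parallel: admittances add. Y = 1/(jωL) + jωC
Y = (0 − j0.0009058) S
|Y| = 0.0009058 S → |Z| = 1/|Y| = 1104 Ω, ∠Z = −∠Y = 90.00°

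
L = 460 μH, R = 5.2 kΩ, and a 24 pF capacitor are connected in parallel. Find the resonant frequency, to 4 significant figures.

1.515 MHz

ω₀ = 1/√(LC) = 1/√(0.00046 × 2.4e-11) = 9.517e+06 rad/s
f₀ = ω₀/(2π) = 1.515 MHz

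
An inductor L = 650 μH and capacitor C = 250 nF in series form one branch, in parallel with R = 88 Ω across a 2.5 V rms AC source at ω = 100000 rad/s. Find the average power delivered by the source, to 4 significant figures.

71.02 mW

X_L = ωL = 65.00 Ω
X_C = 1/(ωC) = 40.00 Ω
Branch 1: Z₁ = R = 88.00 Ω
Branch 2 (series LC): Z₂ = j(X_L − X_C) = j25.00 Ω
Parallel: Z = Z₁Z₂/(Z₁+Z₂), |Z| = 24.05 Ω, ∠Z = 74.14°
I = V/|Z| = 104.0 mA
P = VI cos φ = 2.5 × 0.1040 × cos(74.14°) = 71.02 mW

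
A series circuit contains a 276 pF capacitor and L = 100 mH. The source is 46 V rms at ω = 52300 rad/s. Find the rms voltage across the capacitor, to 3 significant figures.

X_L = ωL = 5230 Ω
X_C = 1/(ωC) = 69300 Ω
Net reactance X = X_L − X_C = -64000 Ω
Z = − j64000 Ω
|Z| = √(0² + 64000²) = 64000 Ω
I = V/|Z| = 718 μA
V_C = I·|Z_C| = 0.000718 × 69300 = 49.8 V

49.8 V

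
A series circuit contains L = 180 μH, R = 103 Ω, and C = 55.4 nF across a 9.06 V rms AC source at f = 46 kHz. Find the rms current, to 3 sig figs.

87.5 mA

ω = 2πf = 289000 rad/s
X_L = ωL = 52.0 Ω
X_C = 1/(ωC) = 62.5 Ω
Net reactance X = X_L − X_C = -10.4 Ω
Z = 103 − j10.4 Ω
|Z| = √(103² + 10.4²) = 104 Ω
I = V/|Z| = 9.06/104 = 87.5 mA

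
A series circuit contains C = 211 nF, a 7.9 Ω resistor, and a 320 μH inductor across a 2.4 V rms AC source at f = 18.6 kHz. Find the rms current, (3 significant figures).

282 mA

ω = 2πf = 116900 rad/s
X_L = ωL = 37.4 Ω
X_C = 1/(ωC) = 40.6 Ω
Net reactance X = X_L − X_C = -3.16 Ω
Z = 7.90 − j3.16 Ω
|Z| = √(7.90² + 3.16²) = 8.51 Ω
I = V/|Z| = 2.4/8.51 = 282 mA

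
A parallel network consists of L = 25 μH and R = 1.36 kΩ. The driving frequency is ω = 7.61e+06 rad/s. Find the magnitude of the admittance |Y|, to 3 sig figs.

5.31 mS

X_L = ωL = 190 Ω
Parallel: admittances add. Y = 1/R + 1/(jωL)
Y = (0.000735 − j0.00526) S
|Y| = 0.00531 S → |Z| = 1/|Y| = 188 Ω, ∠Z = −∠Y = 82.0°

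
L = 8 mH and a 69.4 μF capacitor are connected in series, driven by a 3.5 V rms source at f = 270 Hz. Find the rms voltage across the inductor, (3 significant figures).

9.35 V

ω = 2πf = 1696 rad/s
X_L = ωL = 13.6 Ω
X_C = 1/(ωC) = 8.49 Ω
Net reactance X = X_L − X_C = 5.08 Ω
Z = j5.08 Ω
|Z| = √(0² + 5.08²) = 5.08 Ω
I = V/|Z| = 689 mA
V_L = I·|Z_L| = 0.689 × 13.6 = 9.35 V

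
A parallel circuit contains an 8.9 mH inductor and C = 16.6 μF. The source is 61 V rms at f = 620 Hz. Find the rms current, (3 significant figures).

2.19 A

ω = 2πf = 3896 rad/s
X_L = ωL = 34.7 Ω
X_C = 1/(ωC) = 15.5 Ω
Parallel: admittances add. Y = 1/(jωL) + jωC
Y = (0 + j0.0358) S
|Y| = 0.0358 S → |Z| = 1/|Y| = 27.9 Ω, ∠Z = −∠Y = -90.0°
I = V/|Z| = 61/27.9 = 2.19 A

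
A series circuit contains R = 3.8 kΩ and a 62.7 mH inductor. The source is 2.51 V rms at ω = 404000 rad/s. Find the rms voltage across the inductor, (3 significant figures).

2.48 V

X_L = ωL = 25300 Ω
Z = 3800 + j25300 Ω
|Z| = √(3800² + 25300²) = 25600 Ω
I = V/|Z| = 98.0 μA
V_L = I·|Z_L| = 9.8e-05 × 25300 = 2.48 V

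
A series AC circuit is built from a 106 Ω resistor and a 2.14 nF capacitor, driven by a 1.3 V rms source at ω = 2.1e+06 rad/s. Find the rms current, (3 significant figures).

5.27 mA

X_C = 1/(ωC) = 223 Ω
Z = 106 − j223 Ω
|Z| = √(106² + 223²) = 246 Ω
I = V/|Z| = 1.3/246 = 5.27 mA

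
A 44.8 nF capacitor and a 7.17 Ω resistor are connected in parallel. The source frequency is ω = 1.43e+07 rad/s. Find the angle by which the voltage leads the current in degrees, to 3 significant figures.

X_C = 1/(ωC) = 1.56 Ω
Parallel: admittances add. Y = 1/R + jωC
Y = (0.139 + j0.641) S
|Y| = 0.656 S → |Z| = 1/|Y| = 1.53 Ω, ∠Z = −∠Y = -77.7°

-77.7°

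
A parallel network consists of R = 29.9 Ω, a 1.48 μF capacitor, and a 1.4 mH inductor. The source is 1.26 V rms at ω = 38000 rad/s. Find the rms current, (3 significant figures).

63.3 mA

X_L = ωL = 53.2 Ω
X_C = 1/(ωC) = 17.8 Ω
Parallel: admittances add. Y = 1/R + 1/(jωL) + jωC
Y = (0.0334 + j0.0374) S
|Y| = 0.0502 S → |Z| = 1/|Y| = 19.9 Ω, ∠Z = −∠Y = -48.2°
I = V/|Z| = 1.26/19.9 = 63.3 mA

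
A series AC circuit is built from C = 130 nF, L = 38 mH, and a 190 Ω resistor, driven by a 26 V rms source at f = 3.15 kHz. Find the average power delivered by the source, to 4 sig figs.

763.7 mW

ω = 2πf = 19790 rad/s
X_L = ωL = 752.1 Ω
X_C = 1/(ωC) = 388.7 Ω
Net reactance X = X_L − X_C = 363.4 Ω
Z = 190.0 + j363.4 Ω
|Z| = √(190.0² + 363.4²) = 410.1 Ω
∠Z = arctan(363.4/190.0) = 62.40°
I = V/|Z| = 63.40 mA
P = VI cos φ = 26 × 0.06340 × cos(62.40°) = 763.7 mW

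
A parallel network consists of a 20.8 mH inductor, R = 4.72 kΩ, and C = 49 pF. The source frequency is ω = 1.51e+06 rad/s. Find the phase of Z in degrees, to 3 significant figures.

X_L = ωL = 31400 Ω
X_C = 1/(ωC) = 13500 Ω
Parallel: admittances add. Y = 1/R + 1/(jωL) + jωC
Y = (0.000212 + j4.22e-05) S
|Y| = 0.000216 S → |Z| = 1/|Y| = 4630 Ω, ∠Z = −∠Y = -11.3°

-11.3°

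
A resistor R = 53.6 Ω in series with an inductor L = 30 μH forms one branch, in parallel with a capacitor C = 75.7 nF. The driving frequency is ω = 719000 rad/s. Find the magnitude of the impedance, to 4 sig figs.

X_L = ωL = 21.57 Ω
X_C = 1/(ωC) = 18.37 Ω
Branch 1 (R+jX_L): Z₁ = 53.60 + j21.57 Ω, |Z₁| = 57.78 Ω
Branch 2 (−jX_C): Z₂ = −j18.37 Ω
Parallel: Z = Z₁Z₂/(Z₁+Z₂), |Z| = 19.77 Ω, ∠Z = -71.49°

19.77 Ω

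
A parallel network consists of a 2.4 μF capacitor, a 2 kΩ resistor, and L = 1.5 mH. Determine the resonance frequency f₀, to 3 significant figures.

ω₀ = 1/√(LC) = 1/√(0.0015 × 2.4e-06) = 16670 rad/s
f₀ = ω₀/(2π) = 2.65 kHz

2.65 kHz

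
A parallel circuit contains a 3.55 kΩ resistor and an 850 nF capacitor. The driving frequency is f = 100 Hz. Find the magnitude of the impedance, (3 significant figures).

ω = 2πf = 628.3 rad/s
X_C = 1/(ωC) = 1870 Ω
Parallel: admittances add. Y = 1/R + jωC
Y = (0.000282 + j0.000534) S
|Y| = 0.000604 S → |Z| = 1/|Y| = 1660 Ω, ∠Z = −∠Y = -62.2°

1660 Ω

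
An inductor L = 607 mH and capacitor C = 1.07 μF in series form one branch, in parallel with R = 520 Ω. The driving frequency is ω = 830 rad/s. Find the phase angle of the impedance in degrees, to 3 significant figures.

X_L = ωL = 504 Ω
X_C = 1/(ωC) = 1130 Ω
Branch 1: Z₁ = R = 520 Ω
Branch 2 (series LC): Z₂ = j(X_L − X_C) = −j622 Ω
Parallel: Z = Z₁Z₂/(Z₁+Z₂), |Z| = 399 Ω, ∠Z = -39.9°

-39.9°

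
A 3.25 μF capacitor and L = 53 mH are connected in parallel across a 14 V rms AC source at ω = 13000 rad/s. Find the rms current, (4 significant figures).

X_L = ωL = 689.0 Ω
X_C = 1/(ωC) = 23.67 Ω
Parallel: admittances add. Y = 1/(jωL) + jωC
Y = (0 + j0.04080) S
|Y| = 0.04080 S → |Z| = 1/|Y| = 24.51 Ω, ∠Z = −∠Y = -90.00°
I = V/|Z| = 14/24.51 = 571.2 mA

571.2 mA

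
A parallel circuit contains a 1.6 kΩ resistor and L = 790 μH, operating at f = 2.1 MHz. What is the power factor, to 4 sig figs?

0.9884

ω = 2πf = 1.319e+07 rad/s
X_L = ωL = 10420 Ω
Parallel: admittances add. Y = 1/R + 1/(jωL)
Y = (0.0006250 − j9.593e-05) S
|Y| = 0.0006323 S → |Z| = 1/|Y| = 1581 Ω, ∠Z = −∠Y = 8.726°
cos φ = cos(8.726°) = 0.9884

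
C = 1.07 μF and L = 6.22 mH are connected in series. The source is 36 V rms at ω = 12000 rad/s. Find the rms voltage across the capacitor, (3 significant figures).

865 V

X_L = ωL = 74.6 Ω
X_C = 1/(ωC) = 77.9 Ω
Net reactance X = X_L − X_C = -3.24 Ω
Z = − j3.24 Ω
|Z| = √(0² + 3.24²) = 3.24 Ω
I = V/|Z| = 11.1 A
V_C = I·|Z_C| = 11.1 × 77.9 = 865 V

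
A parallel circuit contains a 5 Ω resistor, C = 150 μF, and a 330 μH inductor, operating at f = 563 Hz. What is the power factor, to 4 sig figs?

0.5229

ω = 2πf = 3537 rad/s
X_L = ωL = 1.167 Ω
X_C = 1/(ωC) = 1.885 Ω
Parallel: admittances add. Y = 1/R + 1/(jωL) + jωC
Y = (0.2000 − j0.3260) S
|Y| = 0.3825 S → |Z| = 1/|Y| = 2.615 Ω, ∠Z = −∠Y = 58.47°
cos φ = cos(58.47°) = 0.5229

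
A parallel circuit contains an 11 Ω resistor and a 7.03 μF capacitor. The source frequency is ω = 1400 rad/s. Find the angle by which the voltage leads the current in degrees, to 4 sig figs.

X_C = 1/(ωC) = 101.6 Ω
Parallel: admittances add. Y = 1/R + jωC
Y = (0.09091 + j0.009842) S
|Y| = 0.09144 S → |Z| = 1/|Y| = 10.94 Ω, ∠Z = −∠Y = -6.179°

-6.179°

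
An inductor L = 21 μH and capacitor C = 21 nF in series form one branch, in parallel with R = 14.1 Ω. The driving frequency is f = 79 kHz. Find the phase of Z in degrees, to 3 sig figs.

-9.36°

ω = 2πf = 496400 rad/s
X_L = ωL = 10.4 Ω
X_C = 1/(ωC) = 95.9 Ω
Branch 1: Z₁ = R = 14.1 Ω
Branch 2 (series LC): Z₂ = j(X_L − X_C) = −j85.5 Ω
Parallel: Z = Z₁Z₂/(Z₁+Z₂), |Z| = 13.9 Ω, ∠Z = -9.36°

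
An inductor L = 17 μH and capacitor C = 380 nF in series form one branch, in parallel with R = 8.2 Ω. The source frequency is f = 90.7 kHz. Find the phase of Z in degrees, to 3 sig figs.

58.3°

ω = 2πf = 569900 rad/s
X_L = ωL = 9.69 Ω
X_C = 1/(ωC) = 4.62 Ω
Branch 1: Z₁ = R = 8.20 Ω
Branch 2 (series LC): Z₂ = j(X_L − X_C) = j5.07 Ω
Parallel: Z = Z₁Z₂/(Z₁+Z₂), |Z| = 4.31 Ω, ∠Z = 58.3°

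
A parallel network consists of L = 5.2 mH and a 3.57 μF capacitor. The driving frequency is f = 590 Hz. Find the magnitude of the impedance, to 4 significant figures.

ω = 2πf = 3707 rad/s
X_L = ωL = 19.28 Ω
X_C = 1/(ωC) = 75.56 Ω
Parallel: admittances add. Y = 1/(jωL) + jωC
Y = (0 − j0.03864) S
|Y| = 0.03864 S → |Z| = 1/|Y| = 25.88 Ω, ∠Z = −∠Y = 90.00°

25.88 Ω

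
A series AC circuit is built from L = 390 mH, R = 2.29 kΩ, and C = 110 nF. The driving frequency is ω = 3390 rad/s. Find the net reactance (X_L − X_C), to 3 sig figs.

-1360 Ω

X_L = ωL = 1320 Ω
X_C = 1/(ωC) = 2680 Ω
X = 1320 − 2680 = -1360 Ω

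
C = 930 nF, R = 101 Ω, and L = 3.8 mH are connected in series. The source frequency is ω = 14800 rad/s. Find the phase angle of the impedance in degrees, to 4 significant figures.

X_L = ωL = 56.24 Ω
X_C = 1/(ωC) = 72.65 Ω
Net reactance X = X_L − X_C = -16.41 Ω
Z = 101.0 − j16.41 Ω
|Z| = √(101.0² + 16.41²) = 102.3 Ω
∠Z = arctan(-16.41/101.0) = -9.230°

-9.230°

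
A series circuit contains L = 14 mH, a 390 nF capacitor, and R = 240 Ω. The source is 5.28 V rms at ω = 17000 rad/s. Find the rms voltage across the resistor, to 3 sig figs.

4.96 V

X_L = ωL = 238 Ω
X_C = 1/(ωC) = 151 Ω
Net reactance X = X_L − X_C = 87.2 Ω
Z = 240 + j87.2 Ω
|Z| = √(240² + 87.2²) = 255 Ω
I = V/|Z| = 20.7 mA
V_R = I·|Z_R| = 0.0207 × 240 = 4.96 V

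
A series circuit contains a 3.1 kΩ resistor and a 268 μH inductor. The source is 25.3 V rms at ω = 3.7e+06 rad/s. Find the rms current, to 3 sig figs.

X_L = ωL = 992 Ω
Z = 3100 + j992 Ω
|Z| = √(3100² + 992²) = 3250 Ω
I = V/|Z| = 25.3/3250 = 7.77 mA

7.77 mA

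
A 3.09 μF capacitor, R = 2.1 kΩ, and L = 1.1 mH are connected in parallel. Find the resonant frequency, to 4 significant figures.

ω₀ = 1/√(LC) = 1/√(0.0011 × 3.09e-06) = 17150 rad/s
f₀ = ω₀/(2π) = 2.730 kHz

2.730 kHz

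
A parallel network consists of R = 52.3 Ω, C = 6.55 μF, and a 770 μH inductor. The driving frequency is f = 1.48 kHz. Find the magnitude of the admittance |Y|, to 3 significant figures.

81.0 mS

ω = 2πf = 9299 rad/s
X_L = ωL = 7.16 Ω
X_C = 1/(ωC) = 16.4 Ω
Parallel: admittances add. Y = 1/R + 1/(jωL) + jωC
Y = (0.0191 − j0.0787) S
|Y| = 0.0810 S → |Z| = 1/|Y| = 12.3 Ω, ∠Z = −∠Y = 76.4°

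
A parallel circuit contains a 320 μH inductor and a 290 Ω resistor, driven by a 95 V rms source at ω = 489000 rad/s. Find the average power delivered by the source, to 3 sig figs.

X_L = ωL = 156 Ω
Parallel: admittances add. Y = 1/R + 1/(jωL)
Y = (0.00345 − j0.00639) S
|Y| = 0.00726 S → |Z| = 1/|Y| = 138 Ω, ∠Z = −∠Y = 61.6°
I = V/|Z| = 690 mA
P = VI cos φ = 95 × 0.690 × cos(61.6°) = 31.1 W

31.1 W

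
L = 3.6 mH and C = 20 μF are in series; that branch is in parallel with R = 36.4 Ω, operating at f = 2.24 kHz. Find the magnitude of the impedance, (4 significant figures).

28.80 Ω

ω = 2πf = 14070 rad/s
X_L = ωL = 50.67 Ω
X_C = 1/(ωC) = 3.553 Ω
Branch 1: Z₁ = R = 36.40 Ω
Branch 2 (series LC): Z₂ = j(X_L − X_C) = j47.12 Ω
Parallel: Z = Z₁Z₂/(Z₁+Z₂), |Z| = 28.80 Ω, ∠Z = 37.69°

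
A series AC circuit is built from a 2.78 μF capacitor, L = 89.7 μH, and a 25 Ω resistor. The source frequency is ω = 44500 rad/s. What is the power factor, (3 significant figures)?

X_L = ωL = 3.99 Ω
X_C = 1/(ωC) = 8.08 Ω
Net reactance X = X_L − X_C = -4.09 Ω
Z = 25.0 − j4.09 Ω
|Z| = √(25.0² + 4.09²) = 25.3 Ω
∠Z = arctan(-4.09/25.0) = -9.30°
cos φ = cos(-9.30°) = 0.987

0.987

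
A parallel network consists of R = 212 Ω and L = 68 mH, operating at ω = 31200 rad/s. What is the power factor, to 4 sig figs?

0.9950

X_L = ωL = 2122 Ω
Parallel: admittances add. Y = 1/R + 1/(jωL)
Y = (0.004717 − j0.0004713) S
|Y| = 0.004740 S → |Z| = 1/|Y| = 210.9 Ω, ∠Z = −∠Y = 5.706°
cos φ = cos(5.706°) = 0.9950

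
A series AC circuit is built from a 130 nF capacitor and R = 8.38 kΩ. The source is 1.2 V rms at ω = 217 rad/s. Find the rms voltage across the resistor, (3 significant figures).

0.276 V

X_C = 1/(ωC) = 35400 Ω
Z = 8380 − j35400 Ω
|Z| = √(8380² + 35400²) = 36400 Ω
I = V/|Z| = 32.9 μA
V_R = I·|Z_R| = 3.29e-05 × 8380 = 0.276 V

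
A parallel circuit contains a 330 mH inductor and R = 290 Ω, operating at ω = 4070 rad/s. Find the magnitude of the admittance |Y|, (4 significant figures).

X_L = ωL = 1343 Ω
Parallel: admittances add. Y = 1/R + 1/(jωL)
Y = (0.003448 − j0.0007445) S
|Y| = 0.003528 S → |Z| = 1/|Y| = 283.5 Ω, ∠Z = −∠Y = 12.18°

3.528 mS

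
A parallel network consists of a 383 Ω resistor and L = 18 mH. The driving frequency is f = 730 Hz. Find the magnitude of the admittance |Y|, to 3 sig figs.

12.4 mS

ω = 2πf = 4587 rad/s
X_L = ωL = 82.6 Ω
Parallel: admittances add. Y = 1/R + 1/(jωL)
Y = (0.00261 − j0.0121) S
|Y| = 0.0124 S → |Z| = 1/|Y| = 80.7 Ω, ∠Z = −∠Y = 77.8°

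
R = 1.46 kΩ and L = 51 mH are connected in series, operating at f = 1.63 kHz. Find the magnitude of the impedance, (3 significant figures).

ω = 2πf = 10240 rad/s
X_L = ωL = 522 Ω
Z = 1460 + j522 Ω
|Z| = √(1460² + 522²) = 1550 Ω

1550 Ω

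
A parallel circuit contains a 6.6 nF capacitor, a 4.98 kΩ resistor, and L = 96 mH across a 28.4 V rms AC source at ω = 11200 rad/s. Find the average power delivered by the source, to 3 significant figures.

X_L = ωL = 1080 Ω
X_C = 1/(ωC) = 13500 Ω
Parallel: admittances add. Y = 1/R + 1/(jωL) + jωC
Y = (0.000201 − j0.000856) S
|Y| = 0.000879 S → |Z| = 1/|Y| = 1140 Ω, ∠Z = −∠Y = 76.8°
I = V/|Z| = 25.0 mA
P = VI cos φ = 28.4 × 0.0250 × cos(76.8°) = 162 mW

162 mW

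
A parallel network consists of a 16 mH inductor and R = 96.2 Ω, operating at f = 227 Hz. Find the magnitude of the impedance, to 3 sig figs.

22.2 Ω

ω = 2πf = 1426 rad/s
X_L = ωL = 22.8 Ω
Parallel: admittances add. Y = 1/R + 1/(jωL)
Y = (0.0104 − j0.0438) S
|Y| = 0.0450 S → |Z| = 1/|Y| = 22.2 Ω, ∠Z = −∠Y = 76.7°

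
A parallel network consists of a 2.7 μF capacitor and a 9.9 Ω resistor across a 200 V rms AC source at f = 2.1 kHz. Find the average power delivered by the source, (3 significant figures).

4.04 kW

ω = 2πf = 13190 rad/s
X_C = 1/(ωC) = 28.1 Ω
Parallel: admittances add. Y = 1/R + jωC
Y = (0.101 + j0.0356) S
|Y| = 0.107 S → |Z| = 1/|Y| = 9.34 Ω, ∠Z = −∠Y = -19.4°
I = V/|Z| = 21.4 A
P = VI cos φ = 200 × 21.4 × cos(-19.4°) = 4.04 kW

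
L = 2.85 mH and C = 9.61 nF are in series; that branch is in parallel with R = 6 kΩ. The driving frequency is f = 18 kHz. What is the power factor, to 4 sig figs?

ω = 2πf = 113100 rad/s
X_L = ωL = 322.3 Ω
X_C = 1/(ωC) = 920.1 Ω
Branch 1: Z₁ = R = 6000 Ω
Branch 2 (series LC): Z₂ = j(X_L − X_C) = −j597.7 Ω
Parallel: Z = Z₁Z₂/(Z₁+Z₂), |Z| = 594.8 Ω, ∠Z = -84.31°
cos φ = cos(-84.31°) = 0.09913

0.09913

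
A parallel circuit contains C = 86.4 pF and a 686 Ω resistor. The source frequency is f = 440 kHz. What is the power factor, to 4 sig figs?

ω = 2πf = 2.765e+06 rad/s
X_C = 1/(ωC) = 4187 Ω
Parallel: admittances add. Y = 1/R + jωC
Y = (0.001458 + j0.0002389) S
|Y| = 0.001477 S → |Z| = 1/|Y| = 677.0 Ω, ∠Z = −∠Y = -9.306°
cos φ = cos(-9.306°) = 0.9868

0.9868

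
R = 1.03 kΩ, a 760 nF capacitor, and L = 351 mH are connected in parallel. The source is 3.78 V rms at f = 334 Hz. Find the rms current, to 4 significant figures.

3.778 mA

ω = 2πf = 2099 rad/s
X_L = ωL = 736.6 Ω
X_C = 1/(ωC) = 627.0 Ω
Parallel: admittances add. Y = 1/R + 1/(jωL) + jωC
Y = (0.0009709 + j0.0002373) S
|Y| = 0.0009995 S → |Z| = 1/|Y| = 1001 Ω, ∠Z = −∠Y = -13.74°
I = V/|Z| = 3.78/1001 = 3.778 mA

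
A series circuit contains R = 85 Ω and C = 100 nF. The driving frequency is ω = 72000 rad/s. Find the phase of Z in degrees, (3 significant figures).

-58.5°

X_C = 1/(ωC) = 139 Ω
Z = 85.0 − j139 Ω
|Z| = √(85.0² + 139²) = 163 Ω
∠Z = arctan(-139/85.0) = -58.5°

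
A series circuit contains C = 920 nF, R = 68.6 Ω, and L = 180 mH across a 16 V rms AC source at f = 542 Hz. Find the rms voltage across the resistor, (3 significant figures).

3.64 V

ω = 2πf = 3405 rad/s
X_L = ωL = 613 Ω
X_C = 1/(ωC) = 319 Ω
Net reactance X = X_L − X_C = 294 Ω
Z = 68.6 + j294 Ω
|Z| = √(68.6² + 294²) = 302 Ω
I = V/|Z| = 53.0 mA
V_R = I·|Z_R| = 0.0530 × 68.6 = 3.64 V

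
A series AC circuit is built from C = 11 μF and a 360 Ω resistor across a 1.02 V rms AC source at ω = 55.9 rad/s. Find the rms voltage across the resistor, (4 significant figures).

X_C = 1/(ωC) = 1626 Ω
Z = 360.0 − j1626 Ω
|Z| = √(360.0² + 1626²) = 1666 Ω
I = V/|Z| = 612.4 μA
V_R = I·|Z_R| = 0.0006124 × 360.0 = 0.2205 V

0.2205 V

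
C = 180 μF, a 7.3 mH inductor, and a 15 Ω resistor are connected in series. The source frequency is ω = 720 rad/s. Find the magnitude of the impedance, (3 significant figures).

15.2 Ω

X_L = ωL = 5.26 Ω
X_C = 1/(ωC) = 7.72 Ω
Net reactance X = X_L − X_C = -2.46 Ω
Z = 15.0 − j2.46 Ω
|Z| = √(15.0² + 2.46²) = 15.2 Ω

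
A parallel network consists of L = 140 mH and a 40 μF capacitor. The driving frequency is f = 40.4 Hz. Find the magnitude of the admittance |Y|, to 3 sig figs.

ω = 2πf = 253.8 rad/s
X_L = ωL = 35.5 Ω
X_C = 1/(ωC) = 98.5 Ω
Parallel: admittances add. Y = 1/(jωL) + jωC
Y = (0 − j0.0180) S
|Y| = 0.0180 S → |Z| = 1/|Y| = 55.6 Ω, ∠Z = −∠Y = 90.0°

18.0 mS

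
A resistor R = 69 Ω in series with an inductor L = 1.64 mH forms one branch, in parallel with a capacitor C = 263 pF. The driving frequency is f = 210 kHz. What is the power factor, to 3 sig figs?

ω = 2πf = 1.319e+06 rad/s
X_L = ωL = 2160 Ω
X_C = 1/(ωC) = 2880 Ω
Branch 1 (R+jX_L): Z₁ = 69.0 + j2160 Ω, |Z₁| = 2170 Ω
Branch 2 (−jX_C): Z₂ = −j2880 Ω
Parallel: Z = Z₁Z₂/(Z₁+Z₂), |Z| = 8650 Ω, ∠Z = 82.7°
cos φ = cos(82.7°) = 0.127

0.127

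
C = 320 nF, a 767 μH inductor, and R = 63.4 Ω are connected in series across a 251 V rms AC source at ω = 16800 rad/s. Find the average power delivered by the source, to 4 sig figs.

117.5 W

X_L = ωL = 12.89 Ω
X_C = 1/(ωC) = 186.0 Ω
Net reactance X = X_L − X_C = -173.1 Ω
Z = 63.40 − j173.1 Ω
|Z| = √(63.40² + 173.1²) = 184.4 Ω
∠Z = arctan(-173.1/63.40) = -69.89°
I = V/|Z| = 1.361 A
P = VI cos φ = 251 × 1.361 × cos(-69.89°) = 117.5 W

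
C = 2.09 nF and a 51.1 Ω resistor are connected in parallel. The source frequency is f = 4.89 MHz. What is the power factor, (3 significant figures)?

0.292

ω = 2πf = 3.072e+07 rad/s
X_C = 1/(ωC) = 15.6 Ω
Parallel: admittances add. Y = 1/R + jωC
Y = (0.0196 + j0.0642) S
|Y| = 0.0671 S → |Z| = 1/|Y| = 14.9 Ω, ∠Z = −∠Y = -73.1°
cos φ = cos(-73.1°) = 0.292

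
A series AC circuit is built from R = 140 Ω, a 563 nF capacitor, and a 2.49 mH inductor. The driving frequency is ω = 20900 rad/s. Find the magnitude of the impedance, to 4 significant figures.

X_L = ωL = 52.04 Ω
X_C = 1/(ωC) = 84.99 Ω
Net reactance X = X_L − X_C = -32.94 Ω
Z = 140.0 − j32.94 Ω
|Z| = √(140.0² + 32.94²) = 143.8 Ω

143.8 Ω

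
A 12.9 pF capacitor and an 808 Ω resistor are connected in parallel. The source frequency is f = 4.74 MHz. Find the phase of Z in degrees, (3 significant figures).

ω = 2πf = 2.978e+07 rad/s
X_C = 1/(ωC) = 2600 Ω
Parallel: admittances add. Y = 1/R + jωC
Y = (0.00124 + j0.000384) S
|Y| = 0.00130 S → |Z| = 1/|Y| = 772 Ω, ∠Z = −∠Y = -17.2°

-17.2°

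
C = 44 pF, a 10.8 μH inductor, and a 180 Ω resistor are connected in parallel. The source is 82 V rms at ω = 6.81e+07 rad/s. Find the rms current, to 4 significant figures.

474.9 mA

X_L = ωL = 735.5 Ω
X_C = 1/(ωC) = 333.7 Ω
Parallel: admittances add. Y = 1/R + 1/(jωL) + jωC
Y = (0.005556 + j0.001637) S
|Y| = 0.005792 S → |Z| = 1/|Y| = 172.7 Ω, ∠Z = −∠Y = -16.42°
I = V/|Z| = 82/172.7 = 474.9 mA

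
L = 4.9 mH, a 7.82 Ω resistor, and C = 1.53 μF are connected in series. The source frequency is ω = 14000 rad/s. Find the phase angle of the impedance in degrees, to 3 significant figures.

X_L = ωL = 68.6 Ω
X_C = 1/(ωC) = 46.7 Ω
Net reactance X = X_L − X_C = 21.9 Ω
Z = 7.82 + j21.9 Ω
|Z| = √(7.82² + 21.9²) = 23.3 Ω
∠Z = arctan(21.9/7.82) = 70.4°

70.4°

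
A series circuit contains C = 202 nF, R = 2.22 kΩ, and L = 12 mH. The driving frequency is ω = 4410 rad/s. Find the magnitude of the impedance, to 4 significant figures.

2464 Ω

X_L = ωL = 52.92 Ω
X_C = 1/(ωC) = 1123 Ω
Net reactance X = X_L − X_C = -1070 Ω
Z = 2220 − j1070 Ω
|Z| = √(2220² + 1070²) = 2464 Ω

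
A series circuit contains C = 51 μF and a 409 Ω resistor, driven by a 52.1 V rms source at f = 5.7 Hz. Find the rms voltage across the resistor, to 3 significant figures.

31.2 V

ω = 2πf = 35.81 rad/s
X_C = 1/(ωC) = 547 Ω
Z = 409 − j547 Ω
|Z| = √(409² + 547²) = 683 Ω
I = V/|Z| = 76.2 mA
V_R = I·|Z_R| = 0.0762 × 409 = 31.2 V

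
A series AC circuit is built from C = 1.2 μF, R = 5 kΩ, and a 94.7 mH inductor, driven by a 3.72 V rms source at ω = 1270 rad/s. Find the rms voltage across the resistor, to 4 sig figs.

3.699 V

X_L = ωL = 120.3 Ω
X_C = 1/(ωC) = 656.2 Ω
Net reactance X = X_L − X_C = -535.9 Ω
Z = 5000 − j535.9 Ω
|Z| = √(5000² + 535.9²) = 5029 Ω
I = V/|Z| = 739.8 μA
V_R = I·|Z_R| = 0.0007398 × 5000 = 3.699 V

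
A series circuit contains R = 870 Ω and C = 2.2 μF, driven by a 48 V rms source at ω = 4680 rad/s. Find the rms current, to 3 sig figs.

X_C = 1/(ωC) = 97.1 Ω
Z = 870 − j97.1 Ω
|Z| = √(870² + 97.1²) = 875 Ω
I = V/|Z| = 48/875 = 54.8 mA

54.8 mA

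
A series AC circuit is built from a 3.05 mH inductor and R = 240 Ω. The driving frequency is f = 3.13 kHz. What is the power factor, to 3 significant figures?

ω = 2πf = 19670 rad/s
X_L = ωL = 60.0 Ω
Z = 240 + j60.0 Ω
|Z| = √(240² + 60.0²) = 247 Ω
∠Z = arctan(60.0/240) = 14.0°
cos φ = cos(14.0°) = 0.970

0.970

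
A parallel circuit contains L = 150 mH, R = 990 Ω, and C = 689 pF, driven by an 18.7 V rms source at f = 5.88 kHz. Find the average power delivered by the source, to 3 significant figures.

ω = 2πf = 36950 rad/s
X_L = ωL = 5540 Ω
X_C = 1/(ωC) = 39300 Ω
Parallel: admittances add. Y = 1/R + 1/(jωL) + jωC
Y = (0.00101 − j0.000155) S
|Y| = 0.00102 S → |Z| = 1/|Y| = 979 Ω, ∠Z = −∠Y = 8.72°
I = V/|Z| = 19.1 mA
P = VI cos φ = 18.7 × 0.0191 × cos(8.72°) = 353 mW

353 mW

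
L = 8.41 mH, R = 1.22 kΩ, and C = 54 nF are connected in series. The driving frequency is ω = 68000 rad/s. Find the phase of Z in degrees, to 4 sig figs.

X_L = ωL = 571.9 Ω
X_C = 1/(ωC) = 272.3 Ω
Net reactance X = X_L − X_C = 299.5 Ω
Z = 1220 + j299.5 Ω
|Z| = √(1220² + 299.5²) = 1256 Ω
∠Z = arctan(299.5/1220) = 13.80°

13.80°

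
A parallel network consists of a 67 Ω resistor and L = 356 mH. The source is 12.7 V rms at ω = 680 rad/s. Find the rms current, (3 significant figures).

X_L = ωL = 242 Ω
Parallel: admittances add. Y = 1/R + 1/(jωL)
Y = (0.0149 − j0.00413) S
|Y| = 0.0155 S → |Z| = 1/|Y| = 64.6 Ω, ∠Z = −∠Y = 15.5°
I = V/|Z| = 12.7/64.6 = 197 mA

197 mA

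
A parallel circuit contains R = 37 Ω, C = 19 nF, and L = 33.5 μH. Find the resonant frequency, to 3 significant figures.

199 kHz

ω₀ = 1/√(LC) = 1/√(3.35e-05 × 1.9e-08) = 1.253e+06 rad/s
f₀ = ω₀/(2π) = 199 kHz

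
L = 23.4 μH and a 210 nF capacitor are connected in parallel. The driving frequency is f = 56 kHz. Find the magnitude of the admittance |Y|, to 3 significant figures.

47.6 mS

ω = 2πf = 351900 rad/s
X_L = ωL = 8.23 Ω
X_C = 1/(ωC) = 13.5 Ω
Parallel: admittances add. Y = 1/(jωL) + jωC
Y = (0 − j0.0476) S
|Y| = 0.0476 S → |Z| = 1/|Y| = 21.0 Ω, ∠Z = −∠Y = 90.0°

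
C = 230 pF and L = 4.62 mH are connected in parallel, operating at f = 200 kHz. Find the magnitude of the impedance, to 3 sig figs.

8560 Ω

ω = 2πf = 1.257e+06 rad/s
X_L = ωL = 5810 Ω
X_C = 1/(ωC) = 3460 Ω
Parallel: admittances add. Y = 1/(jωL) + jωC
Y = (0 + j0.000117) S
|Y| = 0.000117 S → |Z| = 1/|Y| = 8560 Ω, ∠Z = −∠Y = -90.0°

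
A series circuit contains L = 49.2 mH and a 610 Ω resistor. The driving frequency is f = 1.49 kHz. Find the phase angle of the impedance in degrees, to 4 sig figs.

37.06°

ω = 2πf = 9362 rad/s
X_L = ωL = 460.6 Ω
Z = 610.0 + j460.6 Ω
|Z| = √(610.0² + 460.6²) = 764.4 Ω
∠Z = arctan(460.6/610.0) = 37.06°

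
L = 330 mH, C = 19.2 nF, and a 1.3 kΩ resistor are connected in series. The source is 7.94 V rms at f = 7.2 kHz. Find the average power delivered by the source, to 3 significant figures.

428 μW

ω = 2πf = 45240 rad/s
X_L = ωL = 14900 Ω
X_C = 1/(ωC) = 1150 Ω
Net reactance X = X_L − X_C = 13800 Ω
Z = 1300 + j13800 Ω
|Z| = √(1300² + 13800²) = 13800 Ω
∠Z = arctan(13800/1300) = 84.6°
I = V/|Z| = 574 μA
P = VI cos φ = 7.94 × 0.000574 × cos(84.6°) = 428 μW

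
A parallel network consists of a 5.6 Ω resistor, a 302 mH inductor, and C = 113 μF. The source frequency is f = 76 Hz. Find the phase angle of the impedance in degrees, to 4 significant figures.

ω = 2πf = 477.5 rad/s
X_L = ωL = 144.2 Ω
X_C = 1/(ωC) = 18.53 Ω
Parallel: admittances add. Y = 1/R + 1/(jωL) + jωC
Y = (0.1786 + j0.04703) S
|Y| = 0.1847 S → |Z| = 1/|Y| = 5.415 Ω, ∠Z = −∠Y = -14.75°

-14.75°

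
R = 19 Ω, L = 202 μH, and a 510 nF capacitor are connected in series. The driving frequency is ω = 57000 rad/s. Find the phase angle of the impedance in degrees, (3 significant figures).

X_L = ωL = 11.5 Ω
X_C = 1/(ωC) = 34.4 Ω
Net reactance X = X_L − X_C = -22.9 Ω
Z = 19.0 − j22.9 Ω
|Z| = √(19.0² + 22.9²) = 29.7 Ω
∠Z = arctan(-22.9/19.0) = -50.3°

-50.3°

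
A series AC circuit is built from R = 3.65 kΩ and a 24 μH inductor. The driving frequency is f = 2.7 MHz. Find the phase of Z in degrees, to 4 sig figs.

ω = 2πf = 1.696e+07 rad/s
X_L = ωL = 407.2 Ω
Z = 3650 + j407.2 Ω
|Z| = √(3650² + 407.2²) = 3673 Ω
∠Z = arctan(407.2/3650) = 6.365°

6.365°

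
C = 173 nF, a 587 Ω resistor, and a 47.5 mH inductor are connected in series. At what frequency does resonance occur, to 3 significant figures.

1.76 kHz

ω₀ = 1/√(LC) = 1/√(0.0475 × 1.73e-07) = 11030 rad/s
f₀ = ω₀/(2π) = 1.76 kHz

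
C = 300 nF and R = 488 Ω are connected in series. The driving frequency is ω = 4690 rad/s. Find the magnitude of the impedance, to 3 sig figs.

862 Ω

X_C = 1/(ωC) = 711 Ω
Z = 488 − j711 Ω
|Z| = √(488² + 711²) = 862 Ω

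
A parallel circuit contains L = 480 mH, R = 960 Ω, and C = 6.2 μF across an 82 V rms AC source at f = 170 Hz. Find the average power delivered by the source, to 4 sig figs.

ω = 2πf = 1068 rad/s
X_L = ωL = 512.7 Ω
X_C = 1/(ωC) = 151.0 Ω
Parallel: admittances add. Y = 1/R + 1/(jωL) + jωC
Y = (0.001042 + j0.004672) S
|Y| = 0.004787 S → |Z| = 1/|Y| = 208.9 Ω, ∠Z = −∠Y = -77.43°
I = V/|Z| = 392.5 mA
P = VI cos φ = 82 × 0.3925 × cos(-77.43°) = 7.004 W

7.004 W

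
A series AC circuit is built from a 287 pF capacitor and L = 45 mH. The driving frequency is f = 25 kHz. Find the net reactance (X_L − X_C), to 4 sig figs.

ω = 2πf = 157100 rad/s
X_L = ωL = 7069 Ω
X_C = 1/(ωC) = 22180 Ω
X = 7069 − 22180 = -15110 Ω

-15110 Ω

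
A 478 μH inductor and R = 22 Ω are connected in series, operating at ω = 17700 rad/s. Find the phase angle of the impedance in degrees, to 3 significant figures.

21.0°

X_L = ωL = 8.46 Ω
Z = 22.0 + j8.46 Ω
|Z| = √(22.0² + 8.46²) = 23.6 Ω
∠Z = arctan(8.46/22.0) = 21.0°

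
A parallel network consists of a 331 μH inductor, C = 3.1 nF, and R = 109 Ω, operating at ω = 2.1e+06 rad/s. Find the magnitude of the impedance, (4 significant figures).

95.40 Ω

X_L = ωL = 695.1 Ω
X_C = 1/(ωC) = 153.6 Ω
Parallel: admittances add. Y = 1/R + 1/(jωL) + jωC
Y = (0.009174 + j0.005071) S
|Y| = 0.01048 S → |Z| = 1/|Y| = 95.40 Ω, ∠Z = −∠Y = -28.93°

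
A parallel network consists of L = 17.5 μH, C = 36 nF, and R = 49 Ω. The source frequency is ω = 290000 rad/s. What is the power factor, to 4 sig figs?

X_L = ωL = 5.075 Ω
X_C = 1/(ωC) = 95.79 Ω
Parallel: admittances add. Y = 1/R + 1/(jωL) + jωC
Y = (0.02041 − j0.1866) S
|Y| = 0.1877 S → |Z| = 1/|Y| = 5.327 Ω, ∠Z = −∠Y = 83.76°
cos φ = cos(83.76°) = 0.1087

0.1087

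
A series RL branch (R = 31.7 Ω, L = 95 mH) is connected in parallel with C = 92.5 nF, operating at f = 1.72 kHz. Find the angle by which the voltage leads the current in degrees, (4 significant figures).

-41.48°

ω = 2πf = 10810 rad/s
X_L = ωL = 1027 Ω
X_C = 1/(ωC) = 1000 Ω
Branch 1 (R+jX_L): Z₁ = 31.70 + j1027 Ω, |Z₁| = 1027 Ω
Branch 2 (−jX_C): Z₂ = −j1000 Ω
Parallel: Z = Z₁Z₂/(Z₁+Z₂), |Z| = 24940 Ω, ∠Z = -41.48°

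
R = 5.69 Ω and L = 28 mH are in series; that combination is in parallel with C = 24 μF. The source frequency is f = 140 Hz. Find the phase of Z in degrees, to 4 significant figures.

62.94°

ω = 2πf = 879.6 rad/s
X_L = ωL = 24.63 Ω
X_C = 1/(ωC) = 47.37 Ω
Branch 1 (R+jX_L): Z₁ = 5.690 + j24.63 Ω, |Z₁| = 25.28 Ω
Branch 2 (−jX_C): Z₂ = −j47.37 Ω
Parallel: Z = Z₁Z₂/(Z₁+Z₂), |Z| = 51.09 Ω, ∠Z = 62.94°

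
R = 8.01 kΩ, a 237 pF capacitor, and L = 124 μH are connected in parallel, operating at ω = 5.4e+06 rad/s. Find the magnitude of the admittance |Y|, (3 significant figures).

247 μS

X_L = ωL = 670 Ω
X_C = 1/(ωC) = 781 Ω
Parallel: admittances add. Y = 1/R + 1/(jωL) + jωC
Y = (0.000125 − j0.000214) S
|Y| = 0.000247 S → |Z| = 1/|Y| = 4040 Ω, ∠Z = −∠Y = 59.7°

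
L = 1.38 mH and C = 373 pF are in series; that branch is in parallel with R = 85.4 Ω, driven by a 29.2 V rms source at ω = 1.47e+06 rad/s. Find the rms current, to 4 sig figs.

370.5 mA

X_L = ωL = 2029 Ω
X_C = 1/(ωC) = 1824 Ω
Branch 1: Z₁ = R = 85.40 Ω
Branch 2 (series LC): Z₂ = j(X_L − X_C) = j204.8 Ω
Parallel: Z = Z₁Z₂/(Z₁+Z₂), |Z| = 78.82 Ω, ∠Z = 22.63°
I = V/|Z| = 29.2/78.82 = 370.5 mA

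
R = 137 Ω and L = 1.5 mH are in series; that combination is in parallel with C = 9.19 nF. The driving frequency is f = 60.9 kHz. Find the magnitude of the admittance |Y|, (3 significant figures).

ω = 2πf = 382600 rad/s
X_L = ωL = 574 Ω
X_C = 1/(ωC) = 284 Ω
Branch 1 (R+jX_L): Z₁ = 137 + j574 Ω, |Z₁| = 590 Ω
Branch 2 (−jX_C): Z₂ = −j284 Ω
Parallel: Z = Z₁Z₂/(Z₁+Z₂), |Z| = 524 Ω, ∠Z = -78.1°
|Y| = 1/|Z| = 1.91 mS

1.91 mS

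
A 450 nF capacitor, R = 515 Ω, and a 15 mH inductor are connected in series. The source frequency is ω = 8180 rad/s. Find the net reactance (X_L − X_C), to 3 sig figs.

X_L = ωL = 123 Ω
X_C = 1/(ωC) = 272 Ω
X = 123 − 272 = -149 Ω

-149 Ω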